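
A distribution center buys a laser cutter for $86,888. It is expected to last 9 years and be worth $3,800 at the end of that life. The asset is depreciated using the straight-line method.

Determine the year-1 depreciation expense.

$9,232

Depreciable base = $86,888 − $3,800 = $83,088.
Annual expense = $83,088 / 9 = $9,232.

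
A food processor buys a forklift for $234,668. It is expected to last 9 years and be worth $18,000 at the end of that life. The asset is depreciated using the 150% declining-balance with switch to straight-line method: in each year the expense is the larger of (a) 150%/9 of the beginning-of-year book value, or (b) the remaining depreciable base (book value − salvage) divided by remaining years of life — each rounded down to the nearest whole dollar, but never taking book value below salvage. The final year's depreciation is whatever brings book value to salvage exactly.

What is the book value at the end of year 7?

$56,069

Depreciable base = $234,668 − $18,000 = $216,668.
Year 1: DB = ⌊$234,668 × 150%/9⌋ = $39,111; SL = ⌊$216,668/9⌋ = $24,074 → take DB $39,111. Book value $195,557.
Year 2: DB = ⌊$195,557 × 150%/9⌋ = $32,592; SL = ⌊$177,557/8⌋ = $22,194 → take DB $32,592. Book value $162,965.
Year 3: DB = ⌊$162,965 × 150%/9⌋ = $27,160; SL = ⌊$144,965/7⌋ = $20,709 → take DB $27,160. Book value $135,805.
Year 4: DB = ⌊$135,805 × 150%/9⌋ = $22,634; SL = ⌊$117,805/6⌋ = $19,634 → take DB $22,634. Book value $113,171.
Year 5: DB = ⌊$113,171 × 150%/9⌋ = $18,861; SL = ⌊$95,171/5⌋ = $19,034 → take SL $19,034. Book value $94,137.
Year 6: DB = ⌊$94,137 × 150%/9⌋ = $15,689; SL = ⌊$76,137/4⌋ = $19,034 → take SL $19,034. Book value $75,103.
Year 7: DB = ⌊$75,103 × 150%/9⌋ = $12,517; SL = ⌊$57,103/3⌋ = $19,034 → take SL $19,034. Book value $56,069.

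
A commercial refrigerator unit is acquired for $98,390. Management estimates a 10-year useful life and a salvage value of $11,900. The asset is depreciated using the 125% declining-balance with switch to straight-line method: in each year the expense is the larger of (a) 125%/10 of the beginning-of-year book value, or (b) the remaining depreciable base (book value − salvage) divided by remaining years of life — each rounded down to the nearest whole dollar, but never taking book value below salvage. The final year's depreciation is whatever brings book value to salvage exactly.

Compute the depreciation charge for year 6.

$7,629

Depreciable base = $98,390 − $11,900 = $86,490.
Year 1: DB = ⌊$98,390 × 125%/10⌋ = $12,298; SL = ⌊$86,490/10⌋ = $8,649 → take DB $12,298. Book value $86,092.
Year 2: DB = ⌊$86,092 × 125%/10⌋ = $10,761; SL = ⌊$74,192/9⌋ = $8,243 → take DB $10,761. Book value $75,331.
Year 3: DB = ⌊$75,331 × 125%/10⌋ = $9,416; SL = ⌊$63,431/8⌋ = $7,928 → take DB $9,416. Book value $65,915.
Year 4: DB = ⌊$65,915 × 125%/10⌋ = $8,239; SL = ⌊$54,015/7⌋ = $7,716 → take DB $8,239. Book value $57,676.
Year 5: DB = ⌊$57,676 × 125%/10⌋ = $7,209; SL = ⌊$45,776/6⌋ = $7,629 → take SL $7,629. Book value $50,047.
Year 6: DB = ⌊$50,047 × 125%/10⌋ = $6,255; SL = ⌊$38,147/5⌋ = $7,629 → take SL $7,629. Book value $42,418.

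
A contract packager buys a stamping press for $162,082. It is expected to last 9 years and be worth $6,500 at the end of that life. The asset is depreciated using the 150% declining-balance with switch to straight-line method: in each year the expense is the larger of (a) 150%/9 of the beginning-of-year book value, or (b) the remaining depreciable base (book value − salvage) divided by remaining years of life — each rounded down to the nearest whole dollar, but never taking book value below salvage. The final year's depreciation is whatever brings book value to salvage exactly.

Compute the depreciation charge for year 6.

$14,333

Depreciable base = $162,082 − $6,500 = $155,582.
Year 1: DB = ⌊$162,082 × 150%/9⌋ = $27,013; SL = ⌊$155,582/9⌋ = $17,286 → take DB $27,013. Book value $135,069.
Year 2: DB = ⌊$135,069 × 150%/9⌋ = $22,511; SL = ⌊$128,569/8⌋ = $16,071 → take DB $22,511. Book value $112,558.
Year 3: DB = ⌊$112,558 × 150%/9⌋ = $18,759; SL = ⌊$106,058/7⌋ = $15,151 → take DB $18,759. Book value $93,799.
Year 4: DB = ⌊$93,799 × 150%/9⌋ = $15,633; SL = ⌊$87,299/6⌋ = $14,549 → take DB $15,633. Book value $78,166.
Year 5: DB = ⌊$78,166 × 150%/9⌋ = $13,027; SL = ⌊$71,666/5⌋ = $14,333 → take SL $14,333. Book value $63,833.
Year 6: DB = ⌊$63,833 × 150%/9⌋ = $10,638; SL = ⌊$57,333/4⌋ = $14,333 → take SL $14,333. Book value $49,500.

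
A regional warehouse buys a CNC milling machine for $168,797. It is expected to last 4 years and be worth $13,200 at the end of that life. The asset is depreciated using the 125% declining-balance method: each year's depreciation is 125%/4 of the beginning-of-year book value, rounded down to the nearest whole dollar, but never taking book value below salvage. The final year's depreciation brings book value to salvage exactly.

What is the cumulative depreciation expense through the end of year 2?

Depreciable base = $168,797 − $13,200 = $155,597.
Year 1: ⌊$168,797 × 125%/4⌋ = $52,749. Book value $116,048.
Year 2: ⌊$116,048 × 125%/4⌋ = $36,265. Book value $79,783.
Accumulated through year 2 = $168,797 − $79,783 = $89,014.

$89,014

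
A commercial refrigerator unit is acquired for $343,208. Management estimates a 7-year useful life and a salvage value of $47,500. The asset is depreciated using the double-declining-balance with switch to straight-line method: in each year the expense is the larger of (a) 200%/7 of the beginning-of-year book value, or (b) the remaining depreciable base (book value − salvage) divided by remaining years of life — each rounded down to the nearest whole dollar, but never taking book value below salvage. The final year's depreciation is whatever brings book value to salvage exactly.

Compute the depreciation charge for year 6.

Depreciable base = $343,208 − $47,500 = $295,708.
Year 1: DB = ⌊$343,208 × 200%/7⌋ = $98,059; SL = ⌊$295,708/7⌋ = $42,244 → take DB $98,059. Book value $245,149.
Year 2: DB = ⌊$245,149 × 200%/7⌋ = $70,042; SL = ⌊$197,649/6⌋ = $32,941 → take DB $70,042. Book value $175,107.
Year 3: DB = ⌊$175,107 × 200%/7⌋ = $50,030; SL = ⌊$127,607/5⌋ = $25,521 → take DB $50,030. Book value $125,077.
Year 4: DB = ⌊$125,077 × 200%/7⌋ = $35,736; SL = ⌊$77,577/4⌋ = $19,394 → take DB $35,736. Book value $89,341.
Year 5: DB = ⌊$89,341 × 200%/7⌋ = $25,526; SL = ⌊$41,841/3⌋ = $13,947 → take DB $25,526. Book value $63,815.
Year 6: DB = ⌊$63,815 × 200%/7⌋ = $18,232; SL = ⌊$16,315/2⌋ = $8,157 → take DB $18,232, capped at $16,315. Book value $47,500.

$16,315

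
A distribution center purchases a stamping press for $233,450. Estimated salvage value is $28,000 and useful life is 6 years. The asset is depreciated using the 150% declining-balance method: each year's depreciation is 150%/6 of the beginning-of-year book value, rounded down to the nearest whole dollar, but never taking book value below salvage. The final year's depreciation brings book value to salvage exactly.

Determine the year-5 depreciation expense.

$18,466

Depreciable base = $233,450 − $28,000 = $205,450.
Year 1: ⌊$233,450 × 150%/6⌋ = $58,362. Book value $175,088.
Year 2: ⌊$175,088 × 150%/6⌋ = $43,772. Book value $131,316.
Year 3: ⌊$131,316 × 150%/6⌋ = $32,829. Book value $98,487.
Year 4: ⌊$98,487 × 150%/6⌋ = $24,621. Book value $73,866.
Year 5: ⌊$73,866 × 150%/6⌋ = $18,466. Book value $55,400.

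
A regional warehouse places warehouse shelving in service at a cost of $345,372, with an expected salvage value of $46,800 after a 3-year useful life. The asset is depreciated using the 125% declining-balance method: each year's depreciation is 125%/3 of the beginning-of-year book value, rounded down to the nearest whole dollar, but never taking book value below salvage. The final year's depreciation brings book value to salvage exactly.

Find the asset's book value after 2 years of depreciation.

Depreciable base = $345,372 − $46,800 = $298,572.
Year 1: ⌊$345,372 × 125%/3⌋ = $143,905. Book value $201,467.
Year 2: ⌊$201,467 × 125%/3⌋ = $83,944. Book value $117,523.

$117,523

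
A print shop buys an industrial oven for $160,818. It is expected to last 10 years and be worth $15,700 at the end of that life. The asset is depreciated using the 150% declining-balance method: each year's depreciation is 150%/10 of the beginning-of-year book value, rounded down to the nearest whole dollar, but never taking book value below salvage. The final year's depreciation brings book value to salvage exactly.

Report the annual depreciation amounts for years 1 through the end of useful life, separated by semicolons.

Depreciable base = $160,818 − $15,700 = $145,118.
Year 1: ⌊$160,818 × 150%/10⌋ = $24,122. Book value $136,696.
Year 2: ⌊$136,696 × 150%/10⌋ = $20,504. Book value $116,192.
Year 3: ⌊$116,192 × 150%/10⌋ = $17,428. Book value $98,764.
Year 4: ⌊$98,764 × 150%/10⌋ = $14,814. Book value $83,950.
Year 5: ⌊$83,950 × 150%/10⌋ = $12,592. Book value $71,358.
Year 6: ⌊$71,358 × 150%/10⌋ = $10,703. Book value $60,655.
Year 7: ⌊$60,655 × 150%/10⌋ = $9,098. Book value $51,557.
Year 8: ⌊$51,557 × 150%/10⌋ = $7,733. Book value $43,824.
Year 9: ⌊$43,824 × 150%/10⌋ = $6,573. Book value $37,251.
Year 10 (final): $37,251 − $15,700 = $21,551. Book value $15,700.

$24,122; $20,504; $17,428; $14,814; $12,592; $10,703; $9,098; $7,733; $6,573; $21,551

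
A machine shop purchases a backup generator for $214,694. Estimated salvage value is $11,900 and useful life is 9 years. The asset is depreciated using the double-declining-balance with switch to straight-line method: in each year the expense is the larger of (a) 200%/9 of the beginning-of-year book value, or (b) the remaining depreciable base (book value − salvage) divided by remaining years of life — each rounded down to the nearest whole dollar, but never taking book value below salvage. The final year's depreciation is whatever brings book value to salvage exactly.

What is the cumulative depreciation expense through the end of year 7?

$179,040

Depreciable base = $214,694 − $11,900 = $202,794.
Year 1: DB = ⌊$214,694 × 200%/9⌋ = $47,709; SL = ⌊$202,794/9⌋ = $22,532 → take DB $47,709. Book value $166,985.
Year 2: DB = ⌊$166,985 × 200%/9⌋ = $37,107; SL = ⌊$155,085/8⌋ = $19,385 → take DB $37,107. Book value $129,878.
Year 3: DB = ⌊$129,878 × 200%/9⌋ = $28,861; SL = ⌊$117,978/7⌋ = $16,854 → take DB $28,861. Book value $101,017.
Year 4: DB = ⌊$101,017 × 200%/9⌋ = $22,448; SL = ⌊$89,117/6⌋ = $14,852 → take DB $22,448. Book value $78,569.
Year 5: DB = ⌊$78,569 × 200%/9⌋ = $17,459; SL = ⌊$66,669/5⌋ = $13,333 → take DB $17,459. Book value $61,110.
Year 6: DB = ⌊$61,110 × 200%/9⌋ = $13,580; SL = ⌊$49,210/4⌋ = $12,302 → take DB $13,580. Book value $47,530.
Year 7: DB = ⌊$47,530 × 200%/9⌋ = $10,562; SL = ⌊$35,630/3⌋ = $11,876 → take SL $11,876. Book value $35,654.
Accumulated through year 7 = $214,694 − $35,654 = $179,040.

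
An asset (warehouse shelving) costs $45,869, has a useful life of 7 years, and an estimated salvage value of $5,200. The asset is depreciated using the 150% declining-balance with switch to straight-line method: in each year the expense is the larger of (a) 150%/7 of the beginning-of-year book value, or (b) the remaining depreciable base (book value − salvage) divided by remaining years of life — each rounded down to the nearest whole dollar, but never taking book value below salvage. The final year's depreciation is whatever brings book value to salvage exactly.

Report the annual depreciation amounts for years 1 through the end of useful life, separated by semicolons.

$9,829; $7,722; $6,068; $4,767; $4,094; $4,094; $4,095

Depreciable base = $45,869 − $5,200 = $40,669.
Year 1: DB = ⌊$45,869 × 150%/7⌋ = $9,829; SL = ⌊$40,669/7⌋ = $5,809 → take DB $9,829. Book value $36,040.
Year 2: DB = ⌊$36,040 × 150%/7⌋ = $7,722; SL = ⌊$30,840/6⌋ = $5,140 → take DB $7,722. Book value $28,318.
Year 3: DB = ⌊$28,318 × 150%/7⌋ = $6,068; SL = ⌊$23,118/5⌋ = $4,623 → take DB $6,068. Book value $22,250.
Year 4: DB = ⌊$22,250 × 150%/7⌋ = $4,767; SL = ⌊$17,050/4⌋ = $4,262 → take DB $4,767. Book value $17,483.
Year 5: DB = ⌊$17,483 × 150%/7⌋ = $3,746; SL = ⌊$12,283/3⌋ = $4,094 → take SL $4,094. Book value $13,389.
Year 6: DB = ⌊$13,389 × 150%/7⌋ = $2,869; SL = ⌊$8,189/2⌋ = $4,094 → take SL $4,094. Book value $9,295.
Year 7 (final): $9,295 − $5,200 = $4,095. Book value $5,200.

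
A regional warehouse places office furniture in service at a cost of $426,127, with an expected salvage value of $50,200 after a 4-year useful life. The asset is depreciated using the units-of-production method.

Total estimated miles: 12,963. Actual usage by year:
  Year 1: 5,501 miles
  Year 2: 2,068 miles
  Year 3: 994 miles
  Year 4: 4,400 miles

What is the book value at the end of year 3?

Depreciable base = $426,127 − $50,200 = $375,927.
Rate = $375,927 / 12,963 miles = $29 per mile.
Year 1: 5,501 × $29 = $159,529. Book value $266,598.
Year 2: 2,068 × $29 = $59,972. Book value $206,626.
Year 3: 994 × $29 = $28,826. Book value $177,800.

$177,800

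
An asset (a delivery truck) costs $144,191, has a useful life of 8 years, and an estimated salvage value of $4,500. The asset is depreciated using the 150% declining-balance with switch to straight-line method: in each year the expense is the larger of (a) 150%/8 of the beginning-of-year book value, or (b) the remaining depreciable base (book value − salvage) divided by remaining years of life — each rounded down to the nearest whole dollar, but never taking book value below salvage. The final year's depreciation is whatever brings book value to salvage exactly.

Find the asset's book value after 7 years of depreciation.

$19,069

Depreciable base = $144,191 − $4,500 = $139,691.
Year 1: DB = ⌊$144,191 × 150%/8⌋ = $27,035; SL = ⌊$139,691/8⌋ = $17,461 → take DB $27,035. Book value $117,156.
Year 2: DB = ⌊$117,156 × 150%/8⌋ = $21,966; SL = ⌊$112,656/7⌋ = $16,093 → take DB $21,966. Book value $95,190.
Year 3: DB = ⌊$95,190 × 150%/8⌋ = $17,848; SL = ⌊$90,690/6⌋ = $15,115 → take DB $17,848. Book value $77,342.
Year 4: DB = ⌊$77,342 × 150%/8⌋ = $14,501; SL = ⌊$72,842/5⌋ = $14,568 → take SL $14,568. Book value $62,774.
Year 5: DB = ⌊$62,774 × 150%/8⌋ = $11,770; SL = ⌊$58,274/4⌋ = $14,568 → take SL $14,568. Book value $48,206.
Year 6: DB = ⌊$48,206 × 150%/8⌋ = $9,038; SL = ⌊$43,706/3⌋ = $14,568 → take SL $14,568. Book value $33,638.
Year 7: DB = ⌊$33,638 × 150%/8⌋ = $6,307; SL = ⌊$29,138/2⌋ = $14,569 → take SL $14,569. Book value $19,069.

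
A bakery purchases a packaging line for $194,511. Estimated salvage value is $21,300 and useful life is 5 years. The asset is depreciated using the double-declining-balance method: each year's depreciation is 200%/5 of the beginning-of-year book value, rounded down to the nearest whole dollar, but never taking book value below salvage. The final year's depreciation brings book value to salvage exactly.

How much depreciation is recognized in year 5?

$3,909

Depreciable base = $194,511 − $21,300 = $173,211.
Year 1: ⌊$194,511 × 200%/5⌋ = $77,804. Book value $116,707.
Year 2: ⌊$116,707 × 200%/5⌋ = $46,682. Book value $70,025.
Year 3: ⌊$70,025 × 200%/5⌋ = $28,010. Book value $42,015.
Year 4: ⌊$42,015 × 200%/5⌋ = $16,806. Book value $25,209.
Year 5 (final): $25,209 − $21,300 = $3,909. Book value $21,300.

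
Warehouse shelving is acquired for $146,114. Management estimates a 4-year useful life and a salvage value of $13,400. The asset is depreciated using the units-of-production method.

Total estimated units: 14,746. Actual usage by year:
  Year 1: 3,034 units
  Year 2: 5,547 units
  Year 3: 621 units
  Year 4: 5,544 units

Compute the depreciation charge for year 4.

$49,896

Depreciable base = $146,114 − $13,400 = $132,714.
Rate = $132,714 / 14,746 units = $9 per unit.
Year 1: 3,034 × $9 = $27,306. Book value $118,808.
Year 2: 5,547 × $9 = $49,923. Book value $68,885.
Year 3: 621 × $9 = $5,589. Book value $63,296.
Year 4: 5,544 × $9 = $49,896. Book value $13,400.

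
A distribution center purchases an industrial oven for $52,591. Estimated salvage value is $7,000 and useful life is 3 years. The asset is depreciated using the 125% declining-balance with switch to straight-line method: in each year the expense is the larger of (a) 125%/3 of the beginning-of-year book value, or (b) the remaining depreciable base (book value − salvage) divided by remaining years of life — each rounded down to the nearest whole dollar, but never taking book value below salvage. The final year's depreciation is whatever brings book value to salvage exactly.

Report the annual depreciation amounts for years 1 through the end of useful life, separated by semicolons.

Depreciable base = $52,591 − $7,000 = $45,591.
Year 1: DB = ⌊$52,591 × 125%/3⌋ = $21,912; SL = ⌊$45,591/3⌋ = $15,197 → take DB $21,912. Book value $30,679.
Year 2: DB = ⌊$30,679 × 125%/3⌋ = $12,782; SL = ⌊$23,679/2⌋ = $11,839 → take DB $12,782. Book value $17,897.
Year 3 (final): $17,897 − $7,000 = $10,897. Book value $7,000.

$21,912; $12,782; $10,897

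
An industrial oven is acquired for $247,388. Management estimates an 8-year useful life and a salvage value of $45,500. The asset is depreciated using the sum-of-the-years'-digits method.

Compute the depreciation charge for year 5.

$22,432

Depreciable base = $247,388 − $45,500 = $201,888.
Sum of the years' digits = 8+7+6+5+4+3+2+1 = 36.
Year 1: $201,888 × 8/36 = $44,864. Book value $202,524.
Year 2: $201,888 × 7/36 = $39,256. Book value $163,268.
Year 3: $201,888 × 6/36 = $33,648. Book value $129,620.
Year 4: $201,888 × 5/36 = $28,040. Book value $101,580.
Year 5: $201,888 × 4/36 = $22,432. Book value $79,148.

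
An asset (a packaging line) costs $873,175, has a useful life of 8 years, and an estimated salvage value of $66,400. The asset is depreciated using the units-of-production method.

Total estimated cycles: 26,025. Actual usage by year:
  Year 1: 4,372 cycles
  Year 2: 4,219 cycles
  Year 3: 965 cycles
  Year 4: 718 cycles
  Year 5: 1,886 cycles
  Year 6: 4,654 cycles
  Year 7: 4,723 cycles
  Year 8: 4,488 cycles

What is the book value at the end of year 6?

Depreciable base = $873,175 − $66,400 = $806,775.
Rate = $806,775 / 26,025 cycles = $31 per cycle.
Year 1: 4,372 × $31 = $135,532. Book value $737,643.
Year 2: 4,219 × $31 = $130,789. Book value $606,854.
Year 3: 965 × $31 = $29,915. Book value $576,939.
Year 4: 718 × $31 = $22,258. Book value $554,681.
Year 5: 1,886 × $31 = $58,466. Book value $496,215.
Year 6: 4,654 × $31 = $144,274. Book value $351,941.

$351,941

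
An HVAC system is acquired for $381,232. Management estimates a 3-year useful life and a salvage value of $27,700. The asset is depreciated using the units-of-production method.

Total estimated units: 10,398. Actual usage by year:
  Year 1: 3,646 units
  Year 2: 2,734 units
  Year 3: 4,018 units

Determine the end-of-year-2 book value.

$164,312

Depreciable base = $381,232 − $27,700 = $353,532.
Rate = $353,532 / 10,398 units = $34 per unit.
Year 1: 3,646 × $34 = $123,964. Book value $257,268.
Year 2: 2,734 × $34 = $92,956. Book value $164,312.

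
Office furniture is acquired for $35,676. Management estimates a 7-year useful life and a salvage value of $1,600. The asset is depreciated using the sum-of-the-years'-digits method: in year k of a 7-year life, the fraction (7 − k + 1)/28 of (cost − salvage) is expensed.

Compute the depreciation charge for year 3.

$6,085

Depreciable base = $35,676 − $1,600 = $34,076.
Sum of the years' digits = 7+6+5+4+3+2+1 = 28.
Year 1: $34,076 × 7/28 = $8,519. Book value $27,157.
Year 2: $34,076 × 6/28 = $7,302. Book value $19,855.
Year 3: $34,076 × 5/28 = $6,085. Book value $13,770.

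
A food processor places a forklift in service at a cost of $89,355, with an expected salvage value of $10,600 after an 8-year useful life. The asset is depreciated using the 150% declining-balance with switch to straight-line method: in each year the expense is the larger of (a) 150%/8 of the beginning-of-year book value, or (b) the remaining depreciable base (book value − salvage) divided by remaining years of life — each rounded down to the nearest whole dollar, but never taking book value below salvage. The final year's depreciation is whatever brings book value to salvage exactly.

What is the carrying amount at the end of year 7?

$17,614

Depreciable base = $89,355 − $10,600 = $78,755.
Year 1: DB = ⌊$89,355 × 150%/8⌋ = $16,754; SL = ⌊$78,755/8⌋ = $9,844 → take DB $16,754. Book value $72,601.
Year 2: DB = ⌊$72,601 × 150%/8⌋ = $13,612; SL = ⌊$62,001/7⌋ = $8,857 → take DB $13,612. Book value $58,989.
Year 3: DB = ⌊$58,989 × 150%/8⌋ = $11,060; SL = ⌊$48,389/6⌋ = $8,064 → take DB $11,060. Book value $47,929.
Year 4: DB = ⌊$47,929 × 150%/8⌋ = $8,986; SL = ⌊$37,329/5⌋ = $7,465 → take DB $8,986. Book value $38,943.
Year 5: DB = ⌊$38,943 × 150%/8⌋ = $7,301; SL = ⌊$28,343/4⌋ = $7,085 → take DB $7,301. Book value $31,642.
Year 6: DB = ⌊$31,642 × 150%/8⌋ = $5,932; SL = ⌊$21,042/3⌋ = $7,014 → take SL $7,014. Book value $24,628.
Year 7: DB = ⌊$24,628 × 150%/8⌋ = $4,617; SL = ⌊$14,028/2⌋ = $7,014 → take SL $7,014. Book value $17,614.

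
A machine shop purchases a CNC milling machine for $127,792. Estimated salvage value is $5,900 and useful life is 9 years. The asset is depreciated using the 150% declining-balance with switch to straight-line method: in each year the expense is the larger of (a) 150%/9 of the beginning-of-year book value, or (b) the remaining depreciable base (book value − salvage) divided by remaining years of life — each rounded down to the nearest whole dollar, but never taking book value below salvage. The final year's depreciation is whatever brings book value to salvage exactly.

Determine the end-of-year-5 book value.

$50,484

Depreciable base = $127,792 − $5,900 = $121,892.
Year 1: DB = ⌊$127,792 × 150%/9⌋ = $21,298; SL = ⌊$121,892/9⌋ = $13,543 → take DB $21,298. Book value $106,494.
Year 2: DB = ⌊$106,494 × 150%/9⌋ = $17,749; SL = ⌊$100,594/8⌋ = $12,574 → take DB $17,749. Book value $88,745.
Year 3: DB = ⌊$88,745 × 150%/9⌋ = $14,790; SL = ⌊$82,845/7⌋ = $11,835 → take DB $14,790. Book value $73,955.
Year 4: DB = ⌊$73,955 × 150%/9⌋ = $12,325; SL = ⌊$68,055/6⌋ = $11,342 → take DB $12,325. Book value $61,630.
Year 5: DB = ⌊$61,630 × 150%/9⌋ = $10,271; SL = ⌊$55,730/5⌋ = $11,146 → take SL $11,146. Book value $50,484.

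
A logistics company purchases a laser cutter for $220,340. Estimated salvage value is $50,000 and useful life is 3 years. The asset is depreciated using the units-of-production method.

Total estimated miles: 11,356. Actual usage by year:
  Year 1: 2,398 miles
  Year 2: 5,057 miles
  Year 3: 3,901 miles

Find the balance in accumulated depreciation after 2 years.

$111,825

Depreciable base = $220,340 − $50,000 = $170,340.
Rate = $170,340 / 11,356 miles = $15 per mile.
Year 1: 2,398 × $15 = $35,970. Book value $184,370.
Year 2: 5,057 × $15 = $75,855. Book value $108,515.
Accumulated through year 2 = $220,340 − $108,515 = $111,825.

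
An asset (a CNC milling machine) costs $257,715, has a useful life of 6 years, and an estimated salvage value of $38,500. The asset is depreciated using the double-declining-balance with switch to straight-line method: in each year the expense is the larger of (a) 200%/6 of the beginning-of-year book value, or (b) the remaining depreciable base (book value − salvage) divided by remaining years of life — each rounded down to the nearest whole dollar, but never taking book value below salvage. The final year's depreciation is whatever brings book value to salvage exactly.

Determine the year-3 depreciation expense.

$38,180

Depreciable base = $257,715 − $38,500 = $219,215.
Year 1: DB = ⌊$257,715 × 200%/6⌋ = $85,905; SL = ⌊$219,215/6⌋ = $36,535 → take DB $85,905. Book value $171,810.
Year 2: DB = ⌊$171,810 × 200%/6⌋ = $57,270; SL = ⌊$133,310/5⌋ = $26,662 → take DB $57,270. Book value $114,540.
Year 3: DB = ⌊$114,540 × 200%/6⌋ = $38,180; SL = ⌊$76,040/4⌋ = $19,010 → take DB $38,180. Book value $76,360.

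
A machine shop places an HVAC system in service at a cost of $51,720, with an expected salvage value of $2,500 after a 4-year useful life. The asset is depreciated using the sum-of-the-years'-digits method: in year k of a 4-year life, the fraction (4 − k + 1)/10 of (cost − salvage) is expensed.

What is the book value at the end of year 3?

$7,422

Depreciable base = $51,720 − $2,500 = $49,220.
Sum of the years' digits = 4+3+2+1 = 10.
Year 1: $49,220 × 4/10 = $19,688. Book value $32,032.
Year 2: $49,220 × 3/10 = $14,766. Book value $17,266.
Year 3: $49,220 × 2/10 = $9,844. Book value $7,422.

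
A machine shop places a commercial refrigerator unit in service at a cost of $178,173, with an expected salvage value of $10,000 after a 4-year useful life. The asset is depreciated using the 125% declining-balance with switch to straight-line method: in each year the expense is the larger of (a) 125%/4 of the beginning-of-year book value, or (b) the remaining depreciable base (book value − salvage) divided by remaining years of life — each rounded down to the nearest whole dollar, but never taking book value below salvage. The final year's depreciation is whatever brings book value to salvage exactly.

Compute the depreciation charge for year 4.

Depreciable base = $178,173 − $10,000 = $168,173.
Year 1: DB = ⌊$178,173 × 125%/4⌋ = $55,679; SL = ⌊$168,173/4⌋ = $42,043 → take DB $55,679. Book value $122,494.
Year 2: DB = ⌊$122,494 × 125%/4⌋ = $38,279; SL = ⌊$112,494/3⌋ = $37,498 → take DB $38,279. Book value $84,215.
Year 3: DB = ⌊$84,215 × 125%/4⌋ = $26,317; SL = ⌊$74,215/2⌋ = $37,107 → take SL $37,107. Book value $47,108.
Year 4 (final): $47,108 − $10,000 = $37,108. Book value $10,000.

$37,108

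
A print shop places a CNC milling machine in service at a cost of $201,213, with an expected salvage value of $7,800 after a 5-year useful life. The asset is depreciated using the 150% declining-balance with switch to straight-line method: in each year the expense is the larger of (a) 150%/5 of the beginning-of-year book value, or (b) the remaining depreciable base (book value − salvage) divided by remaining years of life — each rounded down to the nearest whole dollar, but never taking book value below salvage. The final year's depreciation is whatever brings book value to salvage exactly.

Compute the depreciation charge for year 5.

$30,265

Depreciable base = $201,213 − $7,800 = $193,413.
Year 1: DB = ⌊$201,213 × 150%/5⌋ = $60,363; SL = ⌊$193,413/5⌋ = $38,682 → take DB $60,363. Book value $140,850.
Year 2: DB = ⌊$140,850 × 150%/5⌋ = $42,255; SL = ⌊$133,050/4⌋ = $33,262 → take DB $42,255. Book value $98,595.
Year 3: DB = ⌊$98,595 × 150%/5⌋ = $29,578; SL = ⌊$90,795/3⌋ = $30,265 → take SL $30,265. Book value $68,330.
Year 4: DB = ⌊$68,330 × 150%/5⌋ = $20,499; SL = ⌊$60,530/2⌋ = $30,265 → take SL $30,265. Book value $38,065.
Year 5 (final): $38,065 − $7,800 = $30,265. Book value $7,800.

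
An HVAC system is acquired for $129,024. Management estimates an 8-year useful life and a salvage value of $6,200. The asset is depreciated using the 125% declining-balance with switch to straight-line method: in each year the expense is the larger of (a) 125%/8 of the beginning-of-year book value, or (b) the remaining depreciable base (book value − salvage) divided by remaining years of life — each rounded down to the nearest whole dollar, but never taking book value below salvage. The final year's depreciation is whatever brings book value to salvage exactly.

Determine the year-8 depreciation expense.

Depreciable base = $129,024 − $6,200 = $122,824.
Year 1: DB = ⌊$129,024 × 125%/8⌋ = $20,160; SL = ⌊$122,824/8⌋ = $15,353 → take DB $20,160. Book value $108,864.
Year 2: DB = ⌊$108,864 × 125%/8⌋ = $17,010; SL = ⌊$102,664/7⌋ = $14,666 → take DB $17,010. Book value $91,854.
Year 3: DB = ⌊$91,854 × 125%/8⌋ = $14,352; SL = ⌊$85,654/6⌋ = $14,275 → take DB $14,352. Book value $77,502.
Year 4: DB = ⌊$77,502 × 125%/8⌋ = $12,109; SL = ⌊$71,302/5⌋ = $14,260 → take SL $14,260. Book value $63,242.
Year 5: DB = ⌊$63,242 × 125%/8⌋ = $9,881; SL = ⌊$57,042/4⌋ = $14,260 → take SL $14,260. Book value $48,982.
Year 6: DB = ⌊$48,982 × 125%/8⌋ = $7,653; SL = ⌊$42,782/3⌋ = $14,260 → take SL $14,260. Book value $34,722.
Year 7: DB = ⌊$34,722 × 125%/8⌋ = $5,425; SL = ⌊$28,522/2⌋ = $14,261 → take SL $14,261. Book value $20,461.
Year 8 (final): $20,461 − $6,200 = $14,261. Book value $6,200.

$14,261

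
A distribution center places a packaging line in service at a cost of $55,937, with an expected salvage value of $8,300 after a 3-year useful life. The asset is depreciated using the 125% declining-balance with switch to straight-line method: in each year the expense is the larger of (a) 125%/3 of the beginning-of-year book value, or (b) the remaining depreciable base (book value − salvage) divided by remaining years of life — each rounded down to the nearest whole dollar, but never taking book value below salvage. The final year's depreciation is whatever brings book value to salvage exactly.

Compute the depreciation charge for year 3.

Depreciable base = $55,937 − $8,300 = $47,637.
Year 1: DB = ⌊$55,937 × 125%/3⌋ = $23,307; SL = ⌊$47,637/3⌋ = $15,879 → take DB $23,307. Book value $32,630.
Year 2: DB = ⌊$32,630 × 125%/3⌋ = $13,595; SL = ⌊$24,330/2⌋ = $12,165 → take DB $13,595. Book value $19,035.
Year 3 (final): $19,035 − $8,300 = $10,735. Book value $8,300.

$10,735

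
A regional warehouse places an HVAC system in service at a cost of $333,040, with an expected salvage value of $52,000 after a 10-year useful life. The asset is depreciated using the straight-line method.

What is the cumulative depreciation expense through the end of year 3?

$84,312

Depreciable base = $333,040 − $52,000 = $281,040.
Annual expense = $281,040 / 10 = $28,104.
End of year 1: book value $304,936.
End of year 2: book value $276,832.
End of year 3: book value $248,728.
Accumulated through year 3 = $333,040 − $248,728 = $84,312.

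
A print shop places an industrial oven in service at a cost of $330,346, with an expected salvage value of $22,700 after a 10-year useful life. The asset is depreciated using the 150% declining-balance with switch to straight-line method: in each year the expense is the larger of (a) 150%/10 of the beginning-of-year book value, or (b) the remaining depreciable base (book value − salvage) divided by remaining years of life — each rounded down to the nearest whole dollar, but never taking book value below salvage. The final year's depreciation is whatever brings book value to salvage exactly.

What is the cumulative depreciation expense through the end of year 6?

Depreciable base = $330,346 − $22,700 = $307,646.
Year 1: DB = ⌊$330,346 × 150%/10⌋ = $49,551; SL = ⌊$307,646/10⌋ = $30,764 → take DB $49,551. Book value $280,795.
Year 2: DB = ⌊$280,795 × 150%/10⌋ = $42,119; SL = ⌊$258,095/9⌋ = $28,677 → take DB $42,119. Book value $238,676.
Year 3: DB = ⌊$238,676 × 150%/10⌋ = $35,801; SL = ⌊$215,976/8⌋ = $26,997 → take DB $35,801. Book value $202,875.
Year 4: DB = ⌊$202,875 × 150%/10⌋ = $30,431; SL = ⌊$180,175/7⌋ = $25,739 → take DB $30,431. Book value $172,444.
Year 5: DB = ⌊$172,444 × 150%/10⌋ = $25,866; SL = ⌊$149,744/6⌋ = $24,957 → take DB $25,866. Book value $146,578.
Year 6: DB = ⌊$146,578 × 150%/10⌋ = $21,986; SL = ⌊$123,878/5⌋ = $24,775 → take SL $24,775. Book value $121,803.
Accumulated through year 6 = $330,346 − $121,803 = $208,543.

$208,543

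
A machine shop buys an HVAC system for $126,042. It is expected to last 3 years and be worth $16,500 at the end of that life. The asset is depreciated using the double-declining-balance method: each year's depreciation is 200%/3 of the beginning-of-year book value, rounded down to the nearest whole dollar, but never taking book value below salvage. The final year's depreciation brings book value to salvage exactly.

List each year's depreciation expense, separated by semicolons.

Depreciable base = $126,042 − $16,500 = $109,542.
Year 1: ⌊$126,042 × 200%/3⌋ = $84,028. Book value $42,014.
Year 2: ⌊$42,014 × 200%/3⌋ = $28,009, capped at $25,514. Book value $16,500.
Year 3 (final): $16,500 − $16,500 = $0. Book value $16,500.

$84,028; $25,514; $0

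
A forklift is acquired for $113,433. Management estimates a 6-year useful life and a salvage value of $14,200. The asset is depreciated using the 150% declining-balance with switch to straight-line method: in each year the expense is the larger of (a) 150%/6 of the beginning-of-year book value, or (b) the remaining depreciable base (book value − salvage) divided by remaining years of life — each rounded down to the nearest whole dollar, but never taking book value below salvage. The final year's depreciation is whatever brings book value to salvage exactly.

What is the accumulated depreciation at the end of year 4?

$77,541

Depreciable base = $113,433 − $14,200 = $99,233.
Year 1: DB = ⌊$113,433 × 150%/6⌋ = $28,358; SL = ⌊$99,233/6⌋ = $16,538 → take DB $28,358. Book value $85,075.
Year 2: DB = ⌊$85,075 × 150%/6⌋ = $21,268; SL = ⌊$70,875/5⌋ = $14,175 → take DB $21,268. Book value $63,807.
Year 3: DB = ⌊$63,807 × 150%/6⌋ = $15,951; SL = ⌊$49,607/4⌋ = $12,401 → take DB $15,951. Book value $47,856.
Year 4: DB = ⌊$47,856 × 150%/6⌋ = $11,964; SL = ⌊$33,656/3⌋ = $11,218 → take DB $11,964. Book value $35,892.
Accumulated through year 4 = $113,433 − $35,892 = $77,541.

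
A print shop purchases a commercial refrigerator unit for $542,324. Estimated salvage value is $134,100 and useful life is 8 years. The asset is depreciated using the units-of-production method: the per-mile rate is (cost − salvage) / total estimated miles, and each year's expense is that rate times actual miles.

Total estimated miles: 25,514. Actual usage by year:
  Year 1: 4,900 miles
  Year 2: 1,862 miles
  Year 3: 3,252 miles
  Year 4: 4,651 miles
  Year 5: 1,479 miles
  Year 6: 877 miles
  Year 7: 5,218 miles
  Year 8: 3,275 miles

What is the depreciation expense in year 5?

$23,664

Depreciable base = $542,324 − $134,100 = $408,224.
Rate = $408,224 / 25,514 miles = $16 per mile.
Year 1: 4,900 × $16 = $78,400. Book value $463,924.
Year 2: 1,862 × $16 = $29,792. Book value $434,132.
Year 3: 3,252 × $16 = $52,032. Book value $382,100.
Year 4: 4,651 × $16 = $74,416. Book value $307,684.
Year 5: 1,479 × $16 = $23,664. Book value $284,020.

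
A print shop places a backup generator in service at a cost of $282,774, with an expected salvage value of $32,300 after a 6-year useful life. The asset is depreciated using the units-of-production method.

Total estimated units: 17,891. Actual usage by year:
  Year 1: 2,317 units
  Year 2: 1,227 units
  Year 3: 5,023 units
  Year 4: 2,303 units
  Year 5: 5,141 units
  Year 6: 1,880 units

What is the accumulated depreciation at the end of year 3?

$119,938

Depreciable base = $282,774 − $32,300 = $250,474.
Rate = $250,474 / 17,891 units = $14 per unit.
Year 1: 2,317 × $14 = $32,438. Book value $250,336.
Year 2: 1,227 × $14 = $17,178. Book value $233,158.
Year 3: 5,023 × $14 = $70,322. Book value $162,836.
Accumulated through year 3 = $282,774 − $162,836 = $119,938.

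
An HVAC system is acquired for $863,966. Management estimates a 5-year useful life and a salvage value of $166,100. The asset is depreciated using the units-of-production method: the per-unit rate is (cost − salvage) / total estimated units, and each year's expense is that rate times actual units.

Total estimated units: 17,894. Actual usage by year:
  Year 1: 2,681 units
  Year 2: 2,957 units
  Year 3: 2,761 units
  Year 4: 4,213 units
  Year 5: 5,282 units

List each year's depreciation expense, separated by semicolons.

Depreciable base = $863,966 − $166,100 = $697,866.
Rate = $697,866 / 17,894 units = $39 per unit.
Year 1: 2,681 × $39 = $104,559. Book value $759,407.
Year 2: 2,957 × $39 = $115,323. Book value $644,084.
Year 3: 2,761 × $39 = $107,679. Book value $536,405.
Year 4: 4,213 × $39 = $164,307. Book value $372,098.
Year 5: 5,282 × $39 = $205,998. Book value $166,100.

$104,559; $115,323; $107,679; $164,307; $205,998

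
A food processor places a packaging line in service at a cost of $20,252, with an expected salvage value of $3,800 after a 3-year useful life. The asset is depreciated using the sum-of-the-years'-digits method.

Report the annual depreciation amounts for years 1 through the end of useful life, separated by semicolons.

$8,226; $5,484; $2,742

Depreciable base = $20,252 − $3,800 = $16,452.
Sum of the years' digits = 3+2+1 = 6.
Year 1: $16,452 × 3/6 = $8,226. Book value $12,026.
Year 2: $16,452 × 2/6 = $5,484. Book value $6,542.
Year 3: $16,452 × 1/6 = $2,742. Book value $3,800.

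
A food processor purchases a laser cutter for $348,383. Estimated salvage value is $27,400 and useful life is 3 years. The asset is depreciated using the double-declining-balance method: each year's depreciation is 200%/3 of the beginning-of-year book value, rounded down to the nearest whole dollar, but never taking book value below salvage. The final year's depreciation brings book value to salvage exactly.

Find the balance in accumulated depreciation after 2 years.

$309,673

Depreciable base = $348,383 − $27,400 = $320,983.
Year 1: ⌊$348,383 × 200%/3⌋ = $232,255. Book value $116,128.
Year 2: ⌊$116,128 × 200%/3⌋ = $77,418. Book value $38,710.
Accumulated through year 2 = $348,383 − $38,710 = $309,673.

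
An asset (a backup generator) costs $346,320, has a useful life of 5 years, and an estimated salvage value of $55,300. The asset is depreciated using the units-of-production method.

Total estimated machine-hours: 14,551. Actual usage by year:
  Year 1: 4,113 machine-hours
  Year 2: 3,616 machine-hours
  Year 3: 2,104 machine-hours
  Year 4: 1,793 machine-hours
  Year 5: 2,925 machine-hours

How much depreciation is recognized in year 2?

Depreciable base = $346,320 − $55,300 = $291,020.
Rate = $291,020 / 14,551 machine-hours = $20 per machine-hour.
Year 1: 4,113 × $20 = $82,260. Book value $264,060.
Year 2: 3,616 × $20 = $72,320. Book value $191,740.

$72,320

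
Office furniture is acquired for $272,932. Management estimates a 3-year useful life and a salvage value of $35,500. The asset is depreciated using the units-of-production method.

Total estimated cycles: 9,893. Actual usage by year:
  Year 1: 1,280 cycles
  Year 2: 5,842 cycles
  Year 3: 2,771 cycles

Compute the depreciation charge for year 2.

Depreciable base = $272,932 − $35,500 = $237,432.
Rate = $237,432 / 9,893 cycles = $24 per cycle.
Year 1: 1,280 × $24 = $30,720. Book value $242,212.
Year 2: 5,842 × $24 = $140,208. Book value $102,004.

$140,208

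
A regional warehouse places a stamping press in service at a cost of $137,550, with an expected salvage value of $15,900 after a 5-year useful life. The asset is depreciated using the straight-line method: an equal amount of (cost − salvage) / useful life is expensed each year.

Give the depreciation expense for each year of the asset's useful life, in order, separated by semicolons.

$24,330; $24,330; $24,330; $24,330; $24,330

Depreciable base = $137,550 − $15,900 = $121,650.
Annual expense = $121,650 / 5 = $24,330.
End of year 1: book value $113,220.
End of year 2: book value $88,890.
End of year 3: book value $64,560.
End of year 4: book value $40,230.
End of year 5: book value $15,900.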